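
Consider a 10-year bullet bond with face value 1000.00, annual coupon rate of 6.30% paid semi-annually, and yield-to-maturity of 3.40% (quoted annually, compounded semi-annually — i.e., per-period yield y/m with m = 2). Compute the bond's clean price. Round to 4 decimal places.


Coupon per period c = face * coupon_rate / m = 31.500000
Periods per year m = 2; per-period yield y/m = 0.017000
Number of cashflows N = 20
Cashflows (t years, CF_t, discount factor 1/(1+y/m)^(m*t), PV):
  t = 0.5000: CF_t = 31.500000, DF = 0.983284, PV = 30.973451
  t = 1.0000: CF_t = 31.500000, DF = 0.966848, PV = 30.455704
  t = 1.5000: CF_t = 31.500000, DF = 0.950686, PV = 29.946612
  t = 2.0000: CF_t = 31.500000, DF = 0.934795, PV = 29.446029
  t = 2.5000: CF_t = 31.500000, DF = 0.919169, PV = 28.953815
  t = 3.0000: CF_t = 31.500000, DF = 0.903804, PV = 28.469828
  t = 3.5000: CF_t = 31.500000, DF = 0.888696, PV = 27.993931
  t = 4.0000: CF_t = 31.500000, DF = 0.873841, PV = 27.525989
  t = 4.5000: CF_t = 31.500000, DF = 0.859234, PV = 27.065869
  t = 5.0000: CF_t = 31.500000, DF = 0.844871, PV = 26.613441
  t = 5.5000: CF_t = 31.500000, DF = 0.830748, PV = 26.168575
  t = 6.0000: CF_t = 31.500000, DF = 0.816862, PV = 25.731145
  t = 6.5000: CF_t = 31.500000, DF = 0.803207, PV = 25.301028
  t = 7.0000: CF_t = 31.500000, DF = 0.789781, PV = 24.878100
  t = 7.5000: CF_t = 31.500000, DF = 0.776579, PV = 24.462242
  t = 8.0000: CF_t = 31.500000, DF = 0.763598, PV = 24.053335
  t = 8.5000: CF_t = 31.500000, DF = 0.750834, PV = 23.651264
  t = 9.0000: CF_t = 31.500000, DF = 0.738283, PV = 23.255913
  t = 9.5000: CF_t = 31.500000, DF = 0.725942, PV = 22.867171
  t = 10.0000: CF_t = 1031.500000, DF = 0.713807, PV = 736.292156
Price P = sum_t PV_t = 1244.105599

Answer: Price = 1244.1056


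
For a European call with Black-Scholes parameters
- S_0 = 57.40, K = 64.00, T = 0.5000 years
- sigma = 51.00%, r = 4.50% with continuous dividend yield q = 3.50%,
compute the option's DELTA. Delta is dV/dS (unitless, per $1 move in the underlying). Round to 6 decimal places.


Answer: Delta = 0.449214

Derivation:
d1 = -0.1076293610; d2 = -0.4682538194
phi(d1) = 0.3966382698; exp(-qT) = 0.9826522357; exp(-rT) = 0.9777512372
N(d1) = 0.4571448528
Delta = exp(-qT) * N(d1) = 0.9826522357 * 0.4571448528 = 0.449214


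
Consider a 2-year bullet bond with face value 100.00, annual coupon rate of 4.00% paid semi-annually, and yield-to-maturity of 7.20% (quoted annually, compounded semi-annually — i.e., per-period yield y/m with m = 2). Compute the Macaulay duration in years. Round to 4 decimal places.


Coupon per period c = face * coupon_rate / m = 2.000000
Periods per year m = 2; per-period yield y/m = 0.036000
Number of cashflows N = 4
Cashflows (t years, CF_t, discount factor 1/(1+y/m)^(m*t), PV):
  t = 0.5000: CF_t = 2.000000, DF = 0.965251, PV = 1.930502
  t = 1.0000: CF_t = 2.000000, DF = 0.931709, PV = 1.863419
  t = 1.5000: CF_t = 2.000000, DF = 0.899333, PV = 1.798667
  t = 2.0000: CF_t = 102.000000, DF = 0.868082, PV = 88.544410
Price P = sum_t PV_t = 94.136998
Macaulay numerator sum_t t * PV_t:
  t * PV_t at t = 0.5000: 0.965251
  t * PV_t at t = 1.0000: 1.863419
  t * PV_t at t = 1.5000: 2.698000
  t * PV_t at t = 2.0000: 177.088821
Macaulay duration D = (sum_t t * PV_t) / P = 182.615491 / 94.136998 = 1.939891

Answer: Macaulay duration = 1.9399 years


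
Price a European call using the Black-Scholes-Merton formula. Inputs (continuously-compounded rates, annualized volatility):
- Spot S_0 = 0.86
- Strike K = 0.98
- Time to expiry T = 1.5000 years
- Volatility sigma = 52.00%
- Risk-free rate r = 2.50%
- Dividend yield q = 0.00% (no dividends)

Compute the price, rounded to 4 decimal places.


d1 = (ln(S/K) + (r - q + 0.5*sigma^2) * T) / (sigma * sqrt(T)) = 0.17221768
d2 = d1 - sigma * sqrt(T) = -0.46464965
exp(-rT) = 0.96319442; exp(-qT) = 1.00000000
C = S_0 * exp(-qT) * N(d1) - K * exp(-rT) * N(d2)
N(d1) = 0.56836680; N(d2) = 0.32109119
C = 0.8600 * 1.00000000 * 0.56836680 - 0.9800 * 0.96319442 * 0.32109119 = 0.1857

Answer: Price = 0.1857


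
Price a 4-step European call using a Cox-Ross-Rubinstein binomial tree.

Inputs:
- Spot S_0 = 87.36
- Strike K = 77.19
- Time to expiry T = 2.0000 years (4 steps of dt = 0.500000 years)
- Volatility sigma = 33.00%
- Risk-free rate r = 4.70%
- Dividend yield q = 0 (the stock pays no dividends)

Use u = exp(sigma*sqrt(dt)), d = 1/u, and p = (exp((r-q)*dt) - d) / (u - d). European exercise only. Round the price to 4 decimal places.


dt = T/N = 0.500000
u = exp(sigma*sqrt(dt)) = 1.262817; d = 1/u = 0.791880
p = (exp((r-q)*dt) - d) / (u - d) = 0.492418
Discount per step: exp(-r*dt) = 0.976774
Stock lattice S(k, i) with i counting down-moves:
  k=0: S(0,0) = 87.3600
  k=1: S(1,0) = 110.3197; S(1,1) = 69.1786
  k=2: S(2,0) = 139.3137; S(2,1) = 87.3600; S(2,2) = 54.7812
  k=3: S(3,0) = 175.9277; S(3,1) = 110.3197; S(3,2) = 69.1786; S(3,3) = 43.3801
  k=4: S(4,0) = 222.1646; S(4,1) = 139.3137; S(4,2) = 87.3600; S(4,3) = 54.7812; S(4,4) = 34.3519
Terminal payoffs V(N, i) = max(S_T - K, 0):
  V(4,0) = 144.974581; V(4,1) = 62.123667; V(4,2) = 10.170000; V(4,3) = 0.000000; V(4,4) = 0.000000
Backward induction: V(k, i) = exp(-r*dt) * [p * V(k+1, i) + (1-p) * V(k+1, i+1)].
  V(3,0) = exp(-r*dt) * [p*144.974581 + (1-p)*62.123667] = 100.530536
  V(3,1) = exp(-r*dt) * [p*62.123667 + (1-p)*10.170000] = 34.922543
  V(3,2) = exp(-r*dt) * [p*10.170000 + (1-p)*0.000000] = 4.891582
  V(3,3) = exp(-r*dt) * [p*0.000000 + (1-p)*0.000000] = 0.000000
  V(2,0) = exp(-r*dt) * [p*100.530536 + (1-p)*34.922543] = 65.667661
  V(2,1) = exp(-r*dt) * [p*34.922543 + (1-p)*4.891582] = 19.222306
  V(2,2) = exp(-r*dt) * [p*4.891582 + (1-p)*0.000000] = 2.352760
  V(1,0) = exp(-r*dt) * [p*65.667661 + (1-p)*19.222306] = 41.115204
  V(1,1) = exp(-r*dt) * [p*19.222306 + (1-p)*2.352760] = 10.412054
  V(0,0) = exp(-r*dt) * [p*41.115204 + (1-p)*10.412054] = 24.937870

Answer: Price = V(0,0) = 24.9379


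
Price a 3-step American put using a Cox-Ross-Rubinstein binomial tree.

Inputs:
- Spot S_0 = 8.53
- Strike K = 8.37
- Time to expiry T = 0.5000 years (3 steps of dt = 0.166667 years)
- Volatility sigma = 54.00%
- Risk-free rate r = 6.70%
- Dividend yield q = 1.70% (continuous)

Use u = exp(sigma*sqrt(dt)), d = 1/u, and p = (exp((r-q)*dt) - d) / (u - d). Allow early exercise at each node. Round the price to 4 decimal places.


Answer: Price = V(0,0) = 1.2036

Derivation:
dt = T/N = 0.166667
u = exp(sigma*sqrt(dt)) = 1.246643; d = 1/u = 0.802154
p = (exp((r-q)*dt) - d) / (u - d) = 0.463935
Discount per step: exp(-r*dt) = 0.988895
Stock lattice S(k, i) with i counting down-moves:
  k=0: S(0,0) = 8.5300
  k=1: S(1,0) = 10.6339; S(1,1) = 6.8424
  k=2: S(2,0) = 13.2566; S(2,1) = 8.5300; S(2,2) = 5.4886
  k=3: S(3,0) = 16.5263; S(3,1) = 10.6339; S(3,2) = 6.8424; S(3,3) = 4.4027
Terminal payoffs V(N, i) = max(K - S_T, 0):
  V(3,0) = 0.000000; V(3,1) = 0.000000; V(3,2) = 1.527622; V(3,3) = 3.967260
Backward induction: V(k, i) = exp(-r*dt) * [p * V(k+1, i) + (1-p) * V(k+1, i+1)]; then take max(V_cont, immediate exercise) for American.
  V(2,0) = exp(-r*dt) * [p*0.000000 + (1-p)*0.000000] = 0.000000; exercise = 0.000000; V(2,0) = max -> 0.000000
  V(2,1) = exp(-r*dt) * [p*0.000000 + (1-p)*1.527622] = 0.809811; exercise = 0.000000; V(2,1) = max -> 0.809811
  V(2,2) = exp(-r*dt) * [p*1.527622 + (1-p)*3.967260] = 2.803940; exercise = 2.881356; V(2,2) = max -> 2.881356
  V(1,0) = exp(-r*dt) * [p*0.000000 + (1-p)*0.809811] = 0.429291; exercise = 0.000000; V(1,0) = max -> 0.429291
  V(1,1) = exp(-r*dt) * [p*0.809811 + (1-p)*2.881356] = 1.898970; exercise = 1.527622; V(1,1) = max -> 1.898970
  V(0,0) = exp(-r*dt) * [p*0.429291 + (1-p)*1.898970] = 1.203618; exercise = 0.000000; V(0,0) = max -> 1.203618


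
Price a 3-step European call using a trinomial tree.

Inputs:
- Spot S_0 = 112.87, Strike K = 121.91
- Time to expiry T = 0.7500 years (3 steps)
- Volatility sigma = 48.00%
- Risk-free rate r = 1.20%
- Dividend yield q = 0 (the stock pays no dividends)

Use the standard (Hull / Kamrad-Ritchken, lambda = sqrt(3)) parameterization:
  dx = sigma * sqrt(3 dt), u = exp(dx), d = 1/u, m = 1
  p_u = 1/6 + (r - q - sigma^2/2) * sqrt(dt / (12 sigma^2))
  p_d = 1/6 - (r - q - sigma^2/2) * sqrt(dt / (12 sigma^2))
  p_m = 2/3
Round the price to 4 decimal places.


dt = T/N = 0.250000; dx = sigma*sqrt(3*dt) = 0.415692
u = exp(dx) = 1.515419; d = 1/u = 0.659883
p_u = 0.135634, p_m = 0.666667, p_d = 0.197699
Discount per step: exp(-r*dt) = 0.997004
Stock lattice S(k, j) with j the centered position index:
  k=0: S(0,+0) = 112.8700
  k=1: S(1,-1) = 74.4810; S(1,+0) = 112.8700; S(1,+1) = 171.0454
  k=2: S(2,-2) = 49.1488; S(2,-1) = 74.4810; S(2,+0) = 112.8700; S(2,+1) = 171.0454; S(2,+2) = 259.2055
  k=3: S(3,-3) = 32.4325; S(3,-2) = 49.1488; S(3,-1) = 74.4810; S(3,+0) = 112.8700; S(3,+1) = 171.0454; S(3,+2) = 259.2055; S(3,+3) = 392.8050
Terminal payoffs V(N, j) = max(S_T - K, 0):
  V(3,-3) = 0.000000; V(3,-2) = 0.000000; V(3,-1) = 0.000000; V(3,+0) = 0.000000; V(3,+1) = 49.135381; V(3,+2) = 137.295479; V(3,+3) = 270.894996
Backward induction: V(k, j) = exp(-r*dt) * [p_u * V(k+1, j+1) + p_m * V(k+1, j) + p_d * V(k+1, j-1)]
  V(2,-2) = exp(-r*dt) * [p_u*0.000000 + p_m*0.000000 + p_d*0.000000] = 0.000000
  V(2,-1) = exp(-r*dt) * [p_u*0.000000 + p_m*0.000000 + p_d*0.000000] = 0.000000
  V(2,+0) = exp(-r*dt) * [p_u*49.135381 + p_m*0.000000 + p_d*0.000000] = 6.644469
  V(2,+1) = exp(-r*dt) * [p_u*137.295479 + p_m*49.135381 + p_d*0.000000] = 51.224962
  V(2,+2) = exp(-r*dt) * [p_u*270.894996 + p_m*137.295479 + p_d*49.135381] = 137.573603
  V(1,-1) = exp(-r*dt) * [p_u*6.644469 + p_m*0.000000 + p_d*0.000000] = 0.898517
  V(1,+0) = exp(-r*dt) * [p_u*51.224962 + p_m*6.644469 + p_d*0.000000] = 11.343416
  V(1,+1) = exp(-r*dt) * [p_u*137.573603 + p_m*51.224962 + p_d*6.644469] = 53.961125
  V(0,+0) = exp(-r*dt) * [p_u*53.961125 + p_m*11.343416 + p_d*0.898517] = 15.013773

Answer: Price = V(0,0) = 15.0138


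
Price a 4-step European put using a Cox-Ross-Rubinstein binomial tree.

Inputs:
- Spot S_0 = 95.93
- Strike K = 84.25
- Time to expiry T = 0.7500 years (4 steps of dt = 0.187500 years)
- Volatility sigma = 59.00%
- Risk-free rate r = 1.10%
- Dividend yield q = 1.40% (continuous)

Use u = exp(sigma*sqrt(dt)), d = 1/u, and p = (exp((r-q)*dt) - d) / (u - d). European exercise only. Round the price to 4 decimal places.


Answer: Price = V(0,0) = 13.3123

Derivation:
dt = T/N = 0.187500
u = exp(sigma*sqrt(dt)) = 1.291078; d = 1/u = 0.774547
p = (exp((r-q)*dt) - d) / (u - d) = 0.435387
Discount per step: exp(-r*dt) = 0.997940
Stock lattice S(k, i) with i counting down-moves:
  k=0: S(0,0) = 95.9300
  k=1: S(1,0) = 123.8531; S(1,1) = 74.3023
  k=2: S(2,0) = 159.9040; S(2,1) = 95.9300; S(2,2) = 57.5506
  k=3: S(3,0) = 206.4486; S(3,1) = 123.8531; S(3,2) = 74.3023; S(3,3) = 44.5756
  k=4: S(4,0) = 266.5412; S(4,1) = 159.9040; S(4,2) = 95.9300; S(4,3) = 57.5506; S(4,4) = 34.5259
Terminal payoffs V(N, i) = max(K - S_T, 0):
  V(4,0) = 0.000000; V(4,1) = 0.000000; V(4,2) = 0.000000; V(4,3) = 26.699445; V(4,4) = 49.724134
Backward induction: V(k, i) = exp(-r*dt) * [p * V(k+1, i) + (1-p) * V(k+1, i+1)].
  V(3,0) = exp(-r*dt) * [p*0.000000 + (1-p)*0.000000] = 0.000000
  V(3,1) = exp(-r*dt) * [p*0.000000 + (1-p)*0.000000] = 0.000000
  V(3,2) = exp(-r*dt) * [p*0.000000 + (1-p)*26.699445] = 15.043792
  V(3,3) = exp(-r*dt) * [p*26.699445 + (1-p)*49.724134] = 39.617686
  V(2,0) = exp(-r*dt) * [p*0.000000 + (1-p)*0.000000] = 0.000000
  V(2,1) = exp(-r*dt) * [p*0.000000 + (1-p)*15.043792] = 8.476419
  V(2,2) = exp(-r*dt) * [p*15.043792 + (1-p)*39.617686] = 28.858947
  V(1,0) = exp(-r*dt) * [p*0.000000 + (1-p)*8.476419] = 4.776035
  V(1,1) = exp(-r*dt) * [p*8.476419 + (1-p)*28.858947] = 19.943482
  V(0,0) = exp(-r*dt) * [p*4.776035 + (1-p)*19.943482] = 13.312287


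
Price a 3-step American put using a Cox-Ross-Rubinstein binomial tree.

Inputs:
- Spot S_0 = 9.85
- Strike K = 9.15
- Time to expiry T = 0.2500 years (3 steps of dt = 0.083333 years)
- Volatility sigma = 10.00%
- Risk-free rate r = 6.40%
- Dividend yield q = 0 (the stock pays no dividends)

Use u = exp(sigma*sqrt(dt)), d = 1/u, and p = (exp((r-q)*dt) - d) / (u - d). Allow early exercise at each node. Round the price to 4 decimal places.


dt = T/N = 0.083333
u = exp(sigma*sqrt(dt)) = 1.029288; d = 1/u = 0.971545
p = (exp((r-q)*dt) - d) / (u - d) = 0.585394
Discount per step: exp(-r*dt) = 0.994681
Stock lattice S(k, i) with i counting down-moves:
  k=0: S(0,0) = 9.8500
  k=1: S(1,0) = 10.1385; S(1,1) = 9.5697
  k=2: S(2,0) = 10.4354; S(2,1) = 9.8500; S(2,2) = 9.2974
  k=3: S(3,0) = 10.7411; S(3,1) = 10.1385; S(3,2) = 9.5697; S(3,3) = 9.0329
Terminal payoffs V(N, i) = max(K - S_T, 0):
  V(3,0) = 0.000000; V(3,1) = 0.000000; V(3,2) = 0.000000; V(3,3) = 0.117141
Backward induction: V(k, i) = exp(-r*dt) * [p * V(k+1, i) + (1-p) * V(k+1, i+1)]; then take max(V_cont, immediate exercise) for American.
  V(2,0) = exp(-r*dt) * [p*0.000000 + (1-p)*0.000000] = 0.000000; exercise = 0.000000; V(2,0) = max -> 0.000000
  V(2,1) = exp(-r*dt) * [p*0.000000 + (1-p)*0.000000] = 0.000000; exercise = 0.000000; V(2,1) = max -> 0.000000
  V(2,2) = exp(-r*dt) * [p*0.000000 + (1-p)*0.117141] = 0.048309; exercise = 0.000000; V(2,2) = max -> 0.048309
  V(1,0) = exp(-r*dt) * [p*0.000000 + (1-p)*0.000000] = 0.000000; exercise = 0.000000; V(1,0) = max -> 0.000000
  V(1,1) = exp(-r*dt) * [p*0.000000 + (1-p)*0.048309] = 0.019923; exercise = 0.000000; V(1,1) = max -> 0.019923
  V(0,0) = exp(-r*dt) * [p*0.000000 + (1-p)*0.019923] = 0.008216; exercise = 0.000000; V(0,0) = max -> 0.008216

Answer: Price = V(0,0) = 0.0082


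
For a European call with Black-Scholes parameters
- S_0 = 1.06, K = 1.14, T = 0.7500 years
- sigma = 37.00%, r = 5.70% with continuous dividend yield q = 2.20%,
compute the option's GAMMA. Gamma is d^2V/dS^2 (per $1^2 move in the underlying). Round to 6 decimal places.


d1 = 0.0150677364; d2 = -0.3053616630
phi(d1) = 0.3988969957; exp(-qT) = 0.9836353794; exp(-rT) = 0.9581508979
Gamma = exp(-qT) * phi(d1) / (S * sigma * sqrt(T)) = 0.9836353794 * 0.3988969957 / (1.0600 * 0.3700 * 0.8660254038) = 1.155199

Answer: Gamma = 1.155199


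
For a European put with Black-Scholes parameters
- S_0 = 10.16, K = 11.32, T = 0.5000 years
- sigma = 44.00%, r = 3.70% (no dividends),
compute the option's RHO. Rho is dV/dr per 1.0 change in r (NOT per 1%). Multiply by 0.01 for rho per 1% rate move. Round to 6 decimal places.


d1 = -0.1324624118; d2 = -0.4435893955
phi(d1) = 0.3954576099; exp(-qT) = 1.0000000000; exp(-rT) = 0.9816700746
N(-d2) = 0.6713302630
Rho = -K*T*exp(-rT)*N(-d2) = -11.3200 * 0.5000 * 0.9816700746 * 0.6713302630 = -3.730081

Answer: Rho = -3.730081


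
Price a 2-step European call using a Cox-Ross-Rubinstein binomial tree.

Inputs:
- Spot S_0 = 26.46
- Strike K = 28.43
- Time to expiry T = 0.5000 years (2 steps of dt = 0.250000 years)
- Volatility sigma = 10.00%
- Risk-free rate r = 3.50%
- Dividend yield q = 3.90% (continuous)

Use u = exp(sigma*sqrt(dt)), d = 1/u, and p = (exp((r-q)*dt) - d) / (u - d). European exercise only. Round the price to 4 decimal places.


Answer: Price = V(0,0) = 0.1821

Derivation:
dt = T/N = 0.250000
u = exp(sigma*sqrt(dt)) = 1.051271; d = 1/u = 0.951229
p = (exp((r-q)*dt) - d) / (u - d) = 0.477512
Discount per step: exp(-r*dt) = 0.991288
Stock lattice S(k, i) with i counting down-moves:
  k=0: S(0,0) = 26.4600
  k=1: S(1,0) = 27.8166; S(1,1) = 25.1695
  k=2: S(2,0) = 29.2428; S(2,1) = 26.4600; S(2,2) = 23.9420
Terminal payoffs V(N, i) = max(S_T - K, 0):
  V(2,0) = 0.812822; V(2,1) = 0.000000; V(2,2) = 0.000000
Backward induction: V(k, i) = exp(-r*dt) * [p * V(k+1, i) + (1-p) * V(k+1, i+1)].
  V(1,0) = exp(-r*dt) * [p*0.812822 + (1-p)*0.000000] = 0.384751
  V(1,1) = exp(-r*dt) * [p*0.000000 + (1-p)*0.000000] = 0.000000
  V(0,0) = exp(-r*dt) * [p*0.384751 + (1-p)*0.000000] = 0.182123


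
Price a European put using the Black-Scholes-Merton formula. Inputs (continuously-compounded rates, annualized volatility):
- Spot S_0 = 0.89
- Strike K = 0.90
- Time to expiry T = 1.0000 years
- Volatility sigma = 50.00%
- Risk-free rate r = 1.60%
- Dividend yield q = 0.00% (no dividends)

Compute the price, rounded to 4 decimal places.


d1 = (ln(S/K) + (r - q + 0.5*sigma^2) * T) / (sigma * sqrt(T)) = 0.25965340
d2 = d1 - sigma * sqrt(T) = -0.24034660
exp(-rT) = 0.98412732; exp(-qT) = 1.00000000
P = K * exp(-rT) * N(-d2) - S_0 * exp(-qT) * N(-d1)
N(-d1) = 0.39756557; N(-d2) = 0.59496921
P = 0.9000 * 0.98412732 * 0.59496921 - 0.8900 * 1.00000000 * 0.39756557 = 0.1731

Answer: Price = 0.1731


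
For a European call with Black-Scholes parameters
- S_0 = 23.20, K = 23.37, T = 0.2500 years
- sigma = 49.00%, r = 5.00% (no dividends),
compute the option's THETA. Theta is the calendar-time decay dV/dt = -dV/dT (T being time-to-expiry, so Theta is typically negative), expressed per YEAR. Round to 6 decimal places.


d1 = 0.1437209393; d2 = -0.1012790607
phi(d1) = 0.3948432661; exp(-qT) = 1.0000000000; exp(-rT) = 0.9875778005
Theta = -S*exp(-qT)*phi(d1)*sigma/(2*sqrt(T)) - r*K*exp(-rT)*N(d2) + q*S*exp(-qT)*N(d1)
N(d1) = 0.5571395821; N(d2) = 0.4596644689; sqrt(T) = 0.5000000000
Term 1 = -23.2000 * 1.0000000000 * 0.3948432661 * 0.4900 / (2 * 0.5000000000) = -4.4885782490
Term 2 = -0.0500 * 23.3700 * 0.9875778005 * 0.4596644689 = -0.5304457458
Term 3 = 0 (no dividend yield, q = 0)
Theta = -4.4885782490 + (-0.5304457458) + (0.0000000000) = -5.019024

Answer: Theta = -5.019024


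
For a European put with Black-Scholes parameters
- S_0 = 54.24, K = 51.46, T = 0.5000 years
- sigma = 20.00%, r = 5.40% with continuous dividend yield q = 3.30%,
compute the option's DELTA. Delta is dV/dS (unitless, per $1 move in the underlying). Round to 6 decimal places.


d1 = 0.5169928978; d2 = 0.3755715416
phi(d1) = 0.3490362963; exp(-qT) = 0.9836353794; exp(-rT) = 0.9733612415
N(-d1) = 0.3025805583
Delta = -exp(-qT) * N(-d1) = -0.9836353794 * 0.3025805583 = -0.297629

Answer: Delta = -0.297629


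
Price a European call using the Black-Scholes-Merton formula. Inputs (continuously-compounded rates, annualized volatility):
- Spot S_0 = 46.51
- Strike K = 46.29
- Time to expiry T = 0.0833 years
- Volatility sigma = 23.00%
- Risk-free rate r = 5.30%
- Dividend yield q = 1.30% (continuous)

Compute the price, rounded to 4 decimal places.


Answer: Price = 1.4210

Derivation:
d1 = (ln(S/K) + (r - q + 0.5*sigma^2) * T) / (sigma * sqrt(T)) = 0.15481114
d2 = d1 - sigma * sqrt(T) = 0.08842914
exp(-rT) = 0.99559483; exp(-qT) = 0.99891769
C = S_0 * exp(-qT) * N(d1) - K * exp(-rT) * N(d2)
N(d1) = 0.56151490; N(d2) = 0.53523220
C = 46.5100 * 0.99891769 * 0.56151490 - 46.2900 * 0.99559483 * 0.53523220 = 1.4210


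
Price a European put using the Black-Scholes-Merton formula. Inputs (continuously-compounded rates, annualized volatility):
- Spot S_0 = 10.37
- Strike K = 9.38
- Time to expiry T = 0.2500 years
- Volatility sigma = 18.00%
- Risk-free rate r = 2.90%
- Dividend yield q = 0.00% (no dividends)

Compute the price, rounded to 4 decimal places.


d1 = (ln(S/K) + (r - q + 0.5*sigma^2) * T) / (sigma * sqrt(T)) = 1.24041399
d2 = d1 - sigma * sqrt(T) = 1.15041399
exp(-rT) = 0.99277622; exp(-qT) = 1.00000000
P = K * exp(-rT) * N(-d2) - S_0 * exp(-qT) * N(-d1)
N(-d1) = 0.10741115; N(-d2) = 0.12498670
P = 9.3800 * 0.99277622 * 0.12498670 - 10.3700 * 1.00000000 * 0.10741115 = 0.0501

Answer: Price = 0.0501


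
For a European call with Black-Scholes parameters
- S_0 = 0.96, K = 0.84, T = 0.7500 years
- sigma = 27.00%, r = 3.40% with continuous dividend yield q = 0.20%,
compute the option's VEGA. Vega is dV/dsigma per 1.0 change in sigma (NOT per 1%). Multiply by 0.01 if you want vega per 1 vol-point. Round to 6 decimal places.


d1 = 0.7906229994; d2 = 0.5567961404
phi(d1) = 0.2918600429; exp(-qT) = 0.9985011244; exp(-rT) = 0.9748223790
Vega = S * exp(-qT) * phi(d1) * sqrt(T) = 0.9600 * 0.9985011244 * 0.2918600429 * 0.8660254038 = 0.242284

Answer: Vega = 0.242284


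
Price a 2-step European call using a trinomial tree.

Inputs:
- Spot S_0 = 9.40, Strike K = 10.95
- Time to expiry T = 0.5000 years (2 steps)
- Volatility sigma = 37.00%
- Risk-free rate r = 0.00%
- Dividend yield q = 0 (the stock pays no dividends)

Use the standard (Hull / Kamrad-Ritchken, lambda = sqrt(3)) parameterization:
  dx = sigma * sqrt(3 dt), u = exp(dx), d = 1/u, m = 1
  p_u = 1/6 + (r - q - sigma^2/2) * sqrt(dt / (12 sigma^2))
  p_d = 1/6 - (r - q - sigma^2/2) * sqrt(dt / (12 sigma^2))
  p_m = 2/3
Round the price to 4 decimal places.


dt = T/N = 0.250000; dx = sigma*sqrt(3*dt) = 0.320429
u = exp(dx) = 1.377719; d = 1/u = 0.725837
p_u = 0.139964, p_m = 0.666667, p_d = 0.193369
Discount per step: exp(-r*dt) = 1.000000
Stock lattice S(k, j) with j the centered position index:
  k=0: S(0,+0) = 9.4000
  k=1: S(1,-1) = 6.8229; S(1,+0) = 9.4000; S(1,+1) = 12.9506
  k=2: S(2,-2) = 4.9523; S(2,-1) = 6.8229; S(2,+0) = 9.4000; S(2,+1) = 12.9506; S(2,+2) = 17.8422
Terminal payoffs V(N, j) = max(S_T - K, 0):
  V(2,-2) = 0.000000; V(2,-1) = 0.000000; V(2,+0) = 0.000000; V(2,+1) = 2.000561; V(2,+2) = 6.892237
Backward induction: V(k, j) = exp(-r*dt) * [p_u * V(k+1, j+1) + p_m * V(k+1, j) + p_d * V(k+1, j-1)]
  V(1,-1) = exp(-r*dt) * [p_u*0.000000 + p_m*0.000000 + p_d*0.000000] = 0.000000
  V(1,+0) = exp(-r*dt) * [p_u*2.000561 + p_m*0.000000 + p_d*0.000000] = 0.280007
  V(1,+1) = exp(-r*dt) * [p_u*6.892237 + p_m*2.000561 + p_d*0.000000] = 2.298374
  V(0,+0) = exp(-r*dt) * [p_u*2.298374 + p_m*0.280007 + p_d*0.000000] = 0.508361

Answer: Price = V(0,0) = 0.5084


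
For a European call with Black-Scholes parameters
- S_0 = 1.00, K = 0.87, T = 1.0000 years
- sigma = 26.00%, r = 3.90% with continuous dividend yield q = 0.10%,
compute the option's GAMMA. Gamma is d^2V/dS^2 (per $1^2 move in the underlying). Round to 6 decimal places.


Answer: Gamma = 1.102570

Derivation:
d1 = 0.8117771821; d2 = 0.5517771821
phi(d1) = 0.2869550689; exp(-qT) = 0.9990004998; exp(-rT) = 0.9617507091
Gamma = exp(-qT) * phi(d1) / (S * sigma * sqrt(T)) = 0.9990004998 * 0.2869550689 / (1.0000 * 0.2600 * 1.0000000000) = 1.102570


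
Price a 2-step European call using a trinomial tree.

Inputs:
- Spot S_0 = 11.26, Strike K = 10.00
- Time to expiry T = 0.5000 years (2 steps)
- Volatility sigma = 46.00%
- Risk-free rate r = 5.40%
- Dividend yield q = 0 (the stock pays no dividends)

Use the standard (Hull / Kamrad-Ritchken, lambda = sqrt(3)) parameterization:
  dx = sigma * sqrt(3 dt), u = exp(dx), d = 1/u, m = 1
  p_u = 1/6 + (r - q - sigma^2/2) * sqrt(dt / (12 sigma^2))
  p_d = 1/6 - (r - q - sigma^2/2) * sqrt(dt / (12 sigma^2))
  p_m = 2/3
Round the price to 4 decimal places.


dt = T/N = 0.250000; dx = sigma*sqrt(3*dt) = 0.398372
u = exp(dx) = 1.489398; d = 1/u = 0.671412
p_u = 0.150413, p_m = 0.666667, p_d = 0.182920
Discount per step: exp(-r*dt) = 0.986591
Stock lattice S(k, j) with j the centered position index:
  k=0: S(0,+0) = 11.2600
  k=1: S(1,-1) = 7.5601; S(1,+0) = 11.2600; S(1,+1) = 16.7706
  k=2: S(2,-2) = 5.0759; S(2,-1) = 7.5601; S(2,+0) = 11.2600; S(2,+1) = 16.7706; S(2,+2) = 24.9781
Terminal payoffs V(N, j) = max(S_T - K, 0):
  V(2,-2) = 0.000000; V(2,-1) = 0.000000; V(2,+0) = 1.260000; V(2,+1) = 6.770616; V(2,+2) = 14.978114
Backward induction: V(k, j) = exp(-r*dt) * [p_u * V(k+1, j+1) + p_m * V(k+1, j) + p_d * V(k+1, j-1)]
  V(1,-1) = exp(-r*dt) * [p_u*1.260000 + p_m*0.000000 + p_d*0.000000] = 0.186979
  V(1,+0) = exp(-r*dt) * [p_u*6.770616 + p_m*1.260000 + p_d*0.000000] = 1.833469
  V(1,+1) = exp(-r*dt) * [p_u*14.978114 + p_m*6.770616 + p_d*1.260000] = 6.903300
  V(0,+0) = exp(-r*dt) * [p_u*6.903300 + p_m*1.833469 + p_d*0.186979] = 2.264089

Answer: Price = V(0,0) = 2.2641


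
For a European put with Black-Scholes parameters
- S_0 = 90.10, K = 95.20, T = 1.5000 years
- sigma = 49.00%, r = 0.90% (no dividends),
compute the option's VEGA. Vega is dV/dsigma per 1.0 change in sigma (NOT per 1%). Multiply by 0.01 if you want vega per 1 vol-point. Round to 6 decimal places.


d1 = 0.2308106242; d2 = -0.3693143628
phi(d1) = 0.3884560258; exp(-qT) = 1.0000000000; exp(-rT) = 0.9865907163
Vega = S * exp(-qT) * phi(d1) * sqrt(T) = 90.1000 * 1.0000000000 * 0.3884560258 * 1.2247448714 = 42.865933

Answer: Vega = 42.865933


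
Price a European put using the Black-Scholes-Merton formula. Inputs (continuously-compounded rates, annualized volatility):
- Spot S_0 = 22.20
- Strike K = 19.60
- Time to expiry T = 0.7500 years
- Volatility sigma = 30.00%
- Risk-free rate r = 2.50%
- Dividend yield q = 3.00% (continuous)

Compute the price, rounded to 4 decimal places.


Answer: Price = 1.1039

Derivation:
d1 = (ln(S/K) + (r - q + 0.5*sigma^2) * T) / (sigma * sqrt(T)) = 0.59491220
d2 = d1 - sigma * sqrt(T) = 0.33510458
exp(-rT) = 0.98142469; exp(-qT) = 0.97775124
P = K * exp(-rT) * N(-d2) - S_0 * exp(-qT) * N(-d1)
N(-d1) = 0.27595108; N(-d2) = 0.36877310
P = 19.6000 * 0.98142469 * 0.36877310 - 22.2000 * 0.97775124 * 0.27595108 = 1.1039


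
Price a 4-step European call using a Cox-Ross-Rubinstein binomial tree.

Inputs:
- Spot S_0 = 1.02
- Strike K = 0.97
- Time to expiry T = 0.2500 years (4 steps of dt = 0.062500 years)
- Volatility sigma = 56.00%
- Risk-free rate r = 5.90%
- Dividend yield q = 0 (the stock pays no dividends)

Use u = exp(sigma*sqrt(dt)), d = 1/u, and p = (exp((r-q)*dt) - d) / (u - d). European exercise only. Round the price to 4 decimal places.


dt = T/N = 0.062500
u = exp(sigma*sqrt(dt)) = 1.150274; d = 1/u = 0.869358
p = (exp((r-q)*dt) - d) / (u - d) = 0.478208
Discount per step: exp(-r*dt) = 0.996319
Stock lattice S(k, i) with i counting down-moves:
  k=0: S(0,0) = 1.0200
  k=1: S(1,0) = 1.1733; S(1,1) = 0.8867
  k=2: S(2,0) = 1.3496; S(2,1) = 1.0200; S(2,2) = 0.7709
  k=3: S(3,0) = 1.5524; S(3,1) = 1.1733; S(3,2) = 0.8867; S(3,3) = 0.6702
  k=4: S(4,0) = 1.7857; S(4,1) = 1.3496; S(4,2) = 1.0200; S(4,3) = 0.7709; S(4,4) = 0.5826
Terminal payoffs V(N, i) = max(S_T - K, 0):
  V(4,0) = 0.815686; V(4,1) = 0.379592; V(4,2) = 0.050000; V(4,3) = 0.000000; V(4,4) = 0.000000
Backward induction: V(k, i) = exp(-r*dt) * [p * V(k+1, i) + (1-p) * V(k+1, i+1)].
  V(3,0) = exp(-r*dt) * [p*0.815686 + (1-p)*0.379592] = 0.585971
  V(3,1) = exp(-r*dt) * [p*0.379592 + (1-p)*0.050000] = 0.206850
  V(3,2) = exp(-r*dt) * [p*0.050000 + (1-p)*0.000000] = 0.023822
  V(3,3) = exp(-r*dt) * [p*0.000000 + (1-p)*0.000000] = 0.000000
  V(2,0) = exp(-r*dt) * [p*0.585971 + (1-p)*0.206850] = 0.386720
  V(2,1) = exp(-r*dt) * [p*0.206850 + (1-p)*0.023822] = 0.110938
  V(2,2) = exp(-r*dt) * [p*0.023822 + (1-p)*0.000000] = 0.011350
  V(1,0) = exp(-r*dt) * [p*0.386720 + (1-p)*0.110938] = 0.241925
  V(1,1) = exp(-r*dt) * [p*0.110938 + (1-p)*0.011350] = 0.058757
  V(0,0) = exp(-r*dt) * [p*0.241925 + (1-p)*0.058757] = 0.145811

Answer: Price = V(0,0) = 0.1458


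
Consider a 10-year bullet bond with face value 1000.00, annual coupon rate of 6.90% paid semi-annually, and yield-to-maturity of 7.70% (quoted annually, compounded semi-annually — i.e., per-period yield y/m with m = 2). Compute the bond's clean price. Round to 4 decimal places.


Coupon per period c = face * coupon_rate / m = 34.500000
Periods per year m = 2; per-period yield y/m = 0.038500
Number of cashflows N = 20
Cashflows (t years, CF_t, discount factor 1/(1+y/m)^(m*t), PV):
  t = 0.5000: CF_t = 34.500000, DF = 0.962927, PV = 33.220992
  t = 1.0000: CF_t = 34.500000, DF = 0.927229, PV = 31.989400
  t = 1.5000: CF_t = 34.500000, DF = 0.892854, PV = 30.803466
  t = 2.0000: CF_t = 34.500000, DF = 0.859754, PV = 29.661499
  t = 2.5000: CF_t = 34.500000, DF = 0.827880, PV = 28.561867
  t = 3.0000: CF_t = 34.500000, DF = 0.797188, PV = 27.503001
  t = 3.5000: CF_t = 34.500000, DF = 0.767635, PV = 26.483391
  t = 4.0000: CF_t = 34.500000, DF = 0.739176, PV = 25.501580
  t = 4.5000: CF_t = 34.500000, DF = 0.711773, PV = 24.556168
  t = 5.0000: CF_t = 34.500000, DF = 0.685386, PV = 23.645804
  t = 5.5000: CF_t = 34.500000, DF = 0.659977, PV = 22.769190
  t = 6.0000: CF_t = 34.500000, DF = 0.635509, PV = 21.925075
  t = 6.5000: CF_t = 34.500000, DF = 0.611949, PV = 21.112253
  t = 7.0000: CF_t = 34.500000, DF = 0.589263, PV = 20.329565
  t = 7.5000: CF_t = 34.500000, DF = 0.567417, PV = 19.575893
  t = 8.0000: CF_t = 34.500000, DF = 0.546381, PV = 18.850162
  t = 8.5000: CF_t = 34.500000, DF = 0.526126, PV = 18.151335
  t = 9.0000: CF_t = 34.500000, DF = 0.506621, PV = 17.478416
  t = 9.5000: CF_t = 34.500000, DF = 0.487839, PV = 16.830444
  t = 10.0000: CF_t = 1034.500000, DF = 0.469753, PV = 485.959949
Price P = sum_t PV_t = 944.909450

Answer: Price = 944.9094


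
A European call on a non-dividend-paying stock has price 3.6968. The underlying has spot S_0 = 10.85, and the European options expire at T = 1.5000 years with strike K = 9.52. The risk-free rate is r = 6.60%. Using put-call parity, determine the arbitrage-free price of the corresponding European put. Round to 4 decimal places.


Answer: Put price = 1.4695

Derivation:
Put-call parity: C - P = S_0 * exp(-qT) - K * exp(-rT).
S_0 * exp(-qT) = 10.8500 * 1.00000000 = 10.85000000
K * exp(-rT) = 9.5200 * 0.90574271 = 8.62267058
P = C - S*exp(-qT) + K*exp(-rT)
P = 3.6968 - 10.85000000 + 8.62267058 = 1.4695


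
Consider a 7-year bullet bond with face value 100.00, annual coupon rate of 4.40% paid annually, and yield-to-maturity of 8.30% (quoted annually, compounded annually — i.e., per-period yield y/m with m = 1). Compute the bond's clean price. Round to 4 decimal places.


Answer: Price = 79.9018

Derivation:
Coupon per period c = face * coupon_rate / m = 4.400000
Periods per year m = 1; per-period yield y/m = 0.083000
Number of cashflows N = 7
Cashflows (t years, CF_t, discount factor 1/(1+y/m)^(m*t), PV):
  t = 1.0000: CF_t = 4.400000, DF = 0.923361, PV = 4.062789
  t = 2.0000: CF_t = 4.400000, DF = 0.852596, PV = 3.751421
  t = 3.0000: CF_t = 4.400000, DF = 0.787254, PV = 3.463916
  t = 4.0000: CF_t = 4.400000, DF = 0.726919, PV = 3.198445
  t = 5.0000: CF_t = 4.400000, DF = 0.671209, PV = 2.953319
  t = 6.0000: CF_t = 4.400000, DF = 0.619768, PV = 2.726980
  t = 7.0000: CF_t = 104.400000, DF = 0.572270, PV = 59.744964
Price P = sum_t PV_t = 79.901832


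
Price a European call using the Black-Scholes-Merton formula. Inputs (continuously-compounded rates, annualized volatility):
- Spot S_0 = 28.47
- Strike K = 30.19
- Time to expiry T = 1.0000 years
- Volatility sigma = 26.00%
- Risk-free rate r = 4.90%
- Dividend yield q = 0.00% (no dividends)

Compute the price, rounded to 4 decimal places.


d1 = (ln(S/K) + (r - q + 0.5*sigma^2) * T) / (sigma * sqrt(T)) = 0.09284676
d2 = d1 - sigma * sqrt(T) = -0.16715324
exp(-rT) = 0.95218113; exp(-qT) = 1.00000000
C = S_0 * exp(-qT) * N(d1) - K * exp(-rT) * N(d2)
N(d1) = 0.53698735; N(d2) = 0.43362474
C = 28.4700 * 1.00000000 * 0.53698735 - 30.1900 * 0.95218113 * 0.43362474 = 2.8229

Answer: Price = 2.8229


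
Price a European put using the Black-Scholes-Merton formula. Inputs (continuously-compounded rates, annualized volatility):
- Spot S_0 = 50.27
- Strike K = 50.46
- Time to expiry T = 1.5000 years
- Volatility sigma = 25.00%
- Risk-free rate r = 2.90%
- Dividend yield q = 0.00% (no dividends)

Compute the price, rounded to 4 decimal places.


d1 = (ln(S/K) + (r - q + 0.5*sigma^2) * T) / (sigma * sqrt(T)) = 0.28284269
d2 = d1 - sigma * sqrt(T) = -0.02334352
exp(-rT) = 0.95743255; exp(-qT) = 1.00000000
P = K * exp(-rT) * N(-d2) - S_0 * exp(-qT) * N(-d1)
N(-d1) = 0.38864871; N(-d2) = 0.50931187
P = 50.4600 * 0.95743255 * 0.50931187 - 50.2700 * 1.00000000 * 0.38864871 = 5.0685

Answer: Price = 5.0685


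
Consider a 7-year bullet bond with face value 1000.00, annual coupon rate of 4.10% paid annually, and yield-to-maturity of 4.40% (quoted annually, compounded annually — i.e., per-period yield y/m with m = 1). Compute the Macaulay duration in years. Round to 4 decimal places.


Answer: Macaulay duration = 6.2169 years

Derivation:
Coupon per period c = face * coupon_rate / m = 41.000000
Periods per year m = 1; per-period yield y/m = 0.044000
Number of cashflows N = 7
Cashflows (t years, CF_t, discount factor 1/(1+y/m)^(m*t), PV):
  t = 1.0000: CF_t = 41.000000, DF = 0.957854, PV = 39.272031
  t = 2.0000: CF_t = 41.000000, DF = 0.917485, PV = 37.616888
  t = 3.0000: CF_t = 41.000000, DF = 0.878817, PV = 36.031502
  t = 4.0000: CF_t = 41.000000, DF = 0.841779, PV = 34.512932
  t = 5.0000: CF_t = 41.000000, DF = 0.806302, PV = 33.058364
  t = 6.0000: CF_t = 41.000000, DF = 0.772320, PV = 31.665100
  t = 7.0000: CF_t = 1041.000000, DF = 0.739770, PV = 770.100205
Price P = sum_t PV_t = 982.257022
Macaulay numerator sum_t t * PV_t:
  t * PV_t at t = 1.0000: 39.272031
  t * PV_t at t = 2.0000: 75.233775
  t * PV_t at t = 3.0000: 108.094505
  t * PV_t at t = 4.0000: 138.051730
  t * PV_t at t = 5.0000: 165.291822
  t * PV_t at t = 6.0000: 189.990600
  t * PV_t at t = 7.0000: 5390.701433
Macaulay duration D = (sum_t t * PV_t) / P = 6106.635896 / 982.257022 = 6.216943


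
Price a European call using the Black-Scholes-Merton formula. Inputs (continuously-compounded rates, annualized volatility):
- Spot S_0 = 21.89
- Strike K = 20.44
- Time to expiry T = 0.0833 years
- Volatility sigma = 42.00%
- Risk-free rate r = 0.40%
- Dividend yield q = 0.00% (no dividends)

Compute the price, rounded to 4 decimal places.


Answer: Price = 1.9116

Derivation:
d1 = (ln(S/K) + (r - q + 0.5*sigma^2) * T) / (sigma * sqrt(T)) = 0.62874809
d2 = d1 - sigma * sqrt(T) = 0.50752878
exp(-rT) = 0.99966686; exp(-qT) = 1.00000000
C = S_0 * exp(-qT) * N(d1) - K * exp(-rT) * N(d2)
N(d1) = 0.73524300; N(d2) = 0.69410808
C = 21.8900 * 1.00000000 * 0.73524300 - 20.4400 * 0.99966686 * 0.69410808 = 1.9116


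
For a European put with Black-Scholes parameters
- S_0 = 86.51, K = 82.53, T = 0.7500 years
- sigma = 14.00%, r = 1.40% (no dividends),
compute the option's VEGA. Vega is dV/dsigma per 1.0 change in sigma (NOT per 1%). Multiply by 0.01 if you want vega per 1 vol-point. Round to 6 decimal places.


Answer: Vega = 25.893763

Derivation:
d1 = 0.5356833175; d2 = 0.4144397610
phi(d1) = 0.3456194926; exp(-qT) = 1.0000000000; exp(-rT) = 0.9895549326
Vega = S * exp(-qT) * phi(d1) * sqrt(T) = 86.5100 * 1.0000000000 * 0.3456194926 * 0.8660254038 = 25.893763


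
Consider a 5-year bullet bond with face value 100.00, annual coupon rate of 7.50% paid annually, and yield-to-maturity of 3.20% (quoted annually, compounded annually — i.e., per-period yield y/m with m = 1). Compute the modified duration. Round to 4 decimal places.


Answer: Modified duration = 4.2740

Derivation:
Coupon per period c = face * coupon_rate / m = 7.500000
Periods per year m = 1; per-period yield y/m = 0.032000
Number of cashflows N = 5
Cashflows (t years, CF_t, discount factor 1/(1+y/m)^(m*t), PV):
  t = 1.0000: CF_t = 7.500000, DF = 0.968992, PV = 7.267442
  t = 2.0000: CF_t = 7.500000, DF = 0.938946, PV = 7.042095
  t = 3.0000: CF_t = 7.500000, DF = 0.909831, PV = 6.823735
  t = 4.0000: CF_t = 7.500000, DF = 0.881620, PV = 6.612147
  t = 5.0000: CF_t = 107.500000, DF = 0.854283, PV = 91.835370
Price P = sum_t PV_t = 119.580788
First compute Macaulay numerator sum_t t * PV_t:
  t * PV_t at t = 1.0000: 7.267442
  t * PV_t at t = 2.0000: 14.084190
  t * PV_t at t = 3.0000: 20.471206
  t * PV_t at t = 4.0000: 26.448586
  t * PV_t at t = 5.0000: 459.176848
Macaulay duration D = 527.448271 / 119.580788 = 4.410811
Modified duration = D / (1 + y/m) = 4.410811 / (1 + 0.032000) = 4.274042


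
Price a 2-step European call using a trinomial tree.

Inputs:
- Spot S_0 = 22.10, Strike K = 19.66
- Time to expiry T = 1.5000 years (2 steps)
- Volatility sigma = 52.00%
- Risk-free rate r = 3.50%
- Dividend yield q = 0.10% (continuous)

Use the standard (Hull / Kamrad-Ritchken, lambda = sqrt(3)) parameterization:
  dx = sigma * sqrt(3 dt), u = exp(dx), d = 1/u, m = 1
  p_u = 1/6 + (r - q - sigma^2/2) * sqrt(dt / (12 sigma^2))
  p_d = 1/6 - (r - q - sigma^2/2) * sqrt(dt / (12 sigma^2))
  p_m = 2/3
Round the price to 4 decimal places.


dt = T/N = 0.750000; dx = sigma*sqrt(3*dt) = 0.780000
u = exp(dx) = 2.181472; d = 1/u = 0.458406
p_u = 0.118013, p_m = 0.666667, p_d = 0.215321
Discount per step: exp(-r*dt) = 0.974092
Stock lattice S(k, j) with j the centered position index:
  k=0: S(0,+0) = 22.1000
  k=1: S(1,-1) = 10.1308; S(1,+0) = 22.1000; S(1,+1) = 48.2105
  k=2: S(2,-2) = 4.6440; S(2,-1) = 10.1308; S(2,+0) = 22.1000; S(2,+1) = 48.2105; S(2,+2) = 105.1699
Terminal payoffs V(N, j) = max(S_T - K, 0):
  V(2,-2) = 0.000000; V(2,-1) = 0.000000; V(2,+0) = 2.440000; V(2,+1) = 28.550537; V(2,+2) = 85.509950
Backward induction: V(k, j) = exp(-r*dt) * [p_u * V(k+1, j+1) + p_m * V(k+1, j) + p_d * V(k+1, j-1)]
  V(1,-1) = exp(-r*dt) * [p_u*2.440000 + p_m*0.000000 + p_d*0.000000] = 0.280491
  V(1,+0) = exp(-r*dt) * [p_u*28.550537 + p_m*2.440000 + p_d*0.000000] = 4.866557
  V(1,+1) = exp(-r*dt) * [p_u*85.509950 + p_m*28.550537 + p_d*2.440000] = 28.882149
  V(0,+0) = exp(-r*dt) * [p_u*28.882149 + p_m*4.866557 + p_d*0.280491] = 6.539301

Answer: Price = V(0,0) = 6.5393


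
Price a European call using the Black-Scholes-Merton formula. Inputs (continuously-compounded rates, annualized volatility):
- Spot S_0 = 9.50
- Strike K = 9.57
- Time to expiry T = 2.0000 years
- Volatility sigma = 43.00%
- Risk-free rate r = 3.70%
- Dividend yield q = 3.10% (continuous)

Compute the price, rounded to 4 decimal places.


d1 = (ln(S/K) + (r - q + 0.5*sigma^2) * T) / (sigma * sqrt(T)) = 0.31171667
d2 = d1 - sigma * sqrt(T) = -0.29639517
exp(-rT) = 0.92867169; exp(-qT) = 0.93988289
C = S_0 * exp(-qT) * N(d1) - K * exp(-rT) * N(d2)
N(d1) = 0.62237207; N(d2) = 0.38346416
C = 9.5000 * 0.93988289 * 0.62237207 - 9.5700 * 0.92867169 * 0.38346416 = 2.1491

Answer: Price = 2.1491


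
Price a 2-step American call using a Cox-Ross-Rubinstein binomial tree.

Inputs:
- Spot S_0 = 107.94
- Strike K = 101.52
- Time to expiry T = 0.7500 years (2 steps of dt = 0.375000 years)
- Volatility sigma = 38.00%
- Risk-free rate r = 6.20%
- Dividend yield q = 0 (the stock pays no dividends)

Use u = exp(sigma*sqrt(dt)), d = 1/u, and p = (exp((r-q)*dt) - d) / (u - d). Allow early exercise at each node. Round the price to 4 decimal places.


dt = T/N = 0.375000
u = exp(sigma*sqrt(dt)) = 1.262005; d = 1/u = 0.792390
p = (exp((r-q)*dt) - d) / (u - d) = 0.492174
Discount per step: exp(-r*dt) = 0.977018
Stock lattice S(k, i) with i counting down-moves:
  k=0: S(0,0) = 107.9400
  k=1: S(1,0) = 136.2208; S(1,1) = 85.5306
  k=2: S(2,0) = 171.9113; S(2,1) = 107.9400; S(2,2) = 67.7736
Terminal payoffs V(N, i) = max(S_T - K, 0):
  V(2,0) = 70.391287; V(2,1) = 6.420000; V(2,2) = 0.000000
Backward induction: V(k, i) = exp(-r*dt) * [p * V(k+1, i) + (1-p) * V(k+1, i+1)]; then take max(V_cont, immediate exercise) for American.
  V(1,0) = exp(-r*dt) * [p*70.391287 + (1-p)*6.420000] = 37.033905; exercise = 34.700792; V(1,0) = max -> 37.033905
  V(1,1) = exp(-r*dt) * [p*6.420000 + (1-p)*0.000000] = 3.087143; exercise = 0.000000; V(1,1) = max -> 3.087143
  V(0,0) = exp(-r*dt) * [p*37.033905 + (1-p)*3.087143] = 19.339949; exercise = 6.420000; V(0,0) = max -> 19.339949

Answer: Price = V(0,0) = 19.3399


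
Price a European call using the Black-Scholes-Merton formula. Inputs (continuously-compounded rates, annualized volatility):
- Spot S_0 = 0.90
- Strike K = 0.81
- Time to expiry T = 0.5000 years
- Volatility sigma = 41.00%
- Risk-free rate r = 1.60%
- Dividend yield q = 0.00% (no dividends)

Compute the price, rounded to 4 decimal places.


Answer: Price = 0.1537

Derivation:
d1 = (ln(S/K) + (r - q + 0.5*sigma^2) * T) / (sigma * sqrt(T)) = 0.53597147
d2 = d1 - sigma * sqrt(T) = 0.24605769
exp(-rT) = 0.99203191; exp(-qT) = 1.00000000
C = S_0 * exp(-qT) * N(d1) - K * exp(-rT) * N(d2)
N(d1) = 0.70401087; N(d2) = 0.59718121
C = 0.9000 * 1.00000000 * 0.70401087 - 0.8100 * 0.99203191 * 0.59718121 = 0.1537


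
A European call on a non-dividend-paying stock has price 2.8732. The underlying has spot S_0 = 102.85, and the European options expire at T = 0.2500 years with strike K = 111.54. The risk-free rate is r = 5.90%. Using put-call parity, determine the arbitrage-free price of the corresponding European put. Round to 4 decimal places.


Answer: Put price = 9.9301

Derivation:
Put-call parity: C - P = S_0 * exp(-qT) - K * exp(-rT).
S_0 * exp(-qT) = 102.8500 * 1.00000000 = 102.85000000
K * exp(-rT) = 111.5400 * 0.98535825 = 109.90685902
P = C - S*exp(-qT) + K*exp(-rT)
P = 2.8732 - 102.85000000 + 109.90685902 = 9.9301
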